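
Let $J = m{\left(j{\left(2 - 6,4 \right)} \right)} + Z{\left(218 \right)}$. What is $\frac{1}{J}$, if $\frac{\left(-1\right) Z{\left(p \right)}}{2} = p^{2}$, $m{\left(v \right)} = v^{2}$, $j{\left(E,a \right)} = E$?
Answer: $- \frac{1}{95032} \approx -1.0523 \cdot 10^{-5}$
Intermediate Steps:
$Z{\left(p \right)} = - 2 p^{2}$
$J = -95032$ ($J = \left(2 - 6\right)^{2} - 2 \cdot 218^{2} = \left(-4\right)^{2} - 95048 = 16 - 95048 = -95032$)
$\frac{1}{J} = \frac{1}{-95032} = - \frac{1}{95032}$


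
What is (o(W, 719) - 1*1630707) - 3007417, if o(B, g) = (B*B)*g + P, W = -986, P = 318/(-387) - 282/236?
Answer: 10569712286903/15222 ≈ 6.9437e+8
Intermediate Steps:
P = -30697/15222 (P = 318*(-1/387) - 282*1/236 = -106/129 - 141/118 = -30697/15222 ≈ -2.0166)
o(B, g) = -30697/15222 + g*B² (o(B, g) = (B*B)*g - 30697/15222 = B²*g - 30697/15222 = g*B² - 30697/15222 = -30697/15222 + g*B²)
(o(W, 719) - 1*1630707) - 3007417 = ((-30697/15222 + 719*(-986)²) - 1*1630707) - 3007417 = ((-30697/15222 + 719*972196) - 1630707) - 3007417 = ((-30697/15222 + 699008924) - 1630707) - 3007417 = (10640313810431/15222 - 1630707) - 3007417 = 10615491188477/15222 - 3007417 = 10569712286903/15222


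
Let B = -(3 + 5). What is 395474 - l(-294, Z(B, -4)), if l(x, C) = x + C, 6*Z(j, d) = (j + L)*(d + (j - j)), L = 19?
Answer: 1187326/3 ≈ 3.9578e+5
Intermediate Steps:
B = -8 (B = -1*8 = -8)
Z(j, d) = d*(19 + j)/6 (Z(j, d) = ((j + 19)*(d + (j - j)))/6 = ((19 + j)*(d + 0))/6 = ((19 + j)*d)/6 = (d*(19 + j))/6 = d*(19 + j)/6)
l(x, C) = C + x
395474 - l(-294, Z(B, -4)) = 395474 - ((⅙)*(-4)*(19 - 8) - 294) = 395474 - ((⅙)*(-4)*11 - 294) = 395474 - (-22/3 - 294) = 395474 - 1*(-904/3) = 395474 + 904/3 = 1187326/3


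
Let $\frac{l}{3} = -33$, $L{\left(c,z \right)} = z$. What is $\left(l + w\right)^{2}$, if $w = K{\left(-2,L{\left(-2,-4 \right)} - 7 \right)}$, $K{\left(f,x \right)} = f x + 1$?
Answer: $5776$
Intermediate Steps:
$l = -99$ ($l = 3 \left(-33\right) = -99$)
$K{\left(f,x \right)} = 1 + f x$
$w = 23$ ($w = 1 - 2 \left(-4 - 7\right) = 1 - -22 = 1 + 22 = 23$)
$\left(l + w\right)^{2} = \left(-99 + 23\right)^{2} = \left(-76\right)^{2} = 5776$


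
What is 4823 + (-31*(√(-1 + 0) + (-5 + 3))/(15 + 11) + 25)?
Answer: 63055/13 - 31*I/26 ≈ 4850.4 - 1.1923*I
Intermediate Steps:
4823 + (-31*(√(-1 + 0) + (-5 + 3))/(15 + 11) + 25) = 4823 + (-31*(√(-1) - 2)/26 + 25) = 4823 + (-31*(I - 2)/26 + 25) = 4823 + (-31*(-2 + I)/26 + 25) = 4823 + (-31*(-1/13 + I/26) + 25) = 4823 + ((31/13 - 31*I/26) + 25) = 4823 + (356/13 - 31*I/26) = 63055/13 - 31*I/26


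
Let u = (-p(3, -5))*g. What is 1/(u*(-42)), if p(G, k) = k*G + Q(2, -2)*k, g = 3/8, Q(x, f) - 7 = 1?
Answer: -4/3465 ≈ -0.0011544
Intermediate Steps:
Q(x, f) = 8 (Q(x, f) = 7 + 1 = 8)
g = 3/8 (g = 3*(⅛) = 3/8 ≈ 0.37500)
p(G, k) = 8*k + G*k (p(G, k) = k*G + 8*k = G*k + 8*k = 8*k + G*k)
u = 165/8 (u = -(-5)*(8 + 3)*(3/8) = -(-5)*11*(3/8) = -1*(-55)*(3/8) = 55*(3/8) = 165/8 ≈ 20.625)
1/(u*(-42)) = 1/((165/8)*(-42)) = 1/(-3465/4) = -4/3465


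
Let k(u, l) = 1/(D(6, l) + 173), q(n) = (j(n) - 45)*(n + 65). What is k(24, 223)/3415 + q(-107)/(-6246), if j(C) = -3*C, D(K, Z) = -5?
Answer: 369476027/199080840 ≈ 1.8559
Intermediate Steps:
q(n) = (-45 - 3*n)*(65 + n) (q(n) = (-3*n - 45)*(n + 65) = (-45 - 3*n)*(65 + n))
k(u, l) = 1/168 (k(u, l) = 1/(-5 + 173) = 1/168)
k(24, 223)/3415 + q(-107)/(-6246) = (1/168)/3415 + (-2925 - 240*(-107) - 3*(-107)²)/(-6246) = (1/168)*(1/3415) + (-2925 + 25680 - 3*11449)*(-1/6246) = 1/573720 + (-2925 + 25680 - 34347)*(-1/6246) = 1/573720 - 11592*(-1/6246) = 1/573720 + 644/347 = 369476027/199080840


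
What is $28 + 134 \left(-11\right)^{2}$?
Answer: $16242$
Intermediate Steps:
$28 + 134 \left(-11\right)^{2} = 28 + 134 \cdot 121 = 28 + 16214 = 16242$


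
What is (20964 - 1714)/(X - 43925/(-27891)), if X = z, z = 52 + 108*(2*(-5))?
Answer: -536901750/28628023 ≈ -18.754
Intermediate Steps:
z = -1028 (z = 52 + 108*(-10) = 52 - 1080 = -1028)
X = -1028
(20964 - 1714)/(X - 43925/(-27891)) = (20964 - 1714)/(-1028 - 43925/(-27891)) = 19250/(-1028 - 43925*(-1/27891)) = 19250/(-1028 + 43925/27891) = 19250/(-28628023/27891) = 19250*(-27891/28628023) = -536901750/28628023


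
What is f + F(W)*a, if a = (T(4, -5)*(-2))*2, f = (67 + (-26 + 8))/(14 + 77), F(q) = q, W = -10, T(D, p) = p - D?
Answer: -4673/13 ≈ -359.46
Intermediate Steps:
f = 7/13 (f = (67 - 18)/91 = 49*(1/91) = 7/13 ≈ 0.53846)
a = 36 (a = ((-5 - 1*4)*(-2))*2 = ((-5 - 4)*(-2))*2 = -9*(-2)*2 = 18*2 = 36)
f + F(W)*a = 7/13 - 10*36 = 7/13 - 360 = -4673/13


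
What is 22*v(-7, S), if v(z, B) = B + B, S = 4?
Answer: 176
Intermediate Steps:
v(z, B) = 2*B
22*v(-7, S) = 22*(2*4) = 22*8 = 176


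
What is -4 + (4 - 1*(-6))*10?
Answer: 96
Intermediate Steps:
-4 + (4 - 1*(-6))*10 = -4 + (4 + 6)*10 = -4 + 10*10 = -4 + 100 = 96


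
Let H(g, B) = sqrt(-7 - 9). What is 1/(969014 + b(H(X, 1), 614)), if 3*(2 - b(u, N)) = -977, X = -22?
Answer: 3/2908025 ≈ 1.0316e-6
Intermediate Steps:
H(g, B) = 4*I (H(g, B) = sqrt(-16) = 4*I)
b(u, N) = 983/3 (b(u, N) = 2 - 1/3*(-977) = 2 + 977/3 = 983/3)
1/(969014 + b(H(X, 1), 614)) = 1/(969014 + 983/3) = 1/(2908025/3) = 3/2908025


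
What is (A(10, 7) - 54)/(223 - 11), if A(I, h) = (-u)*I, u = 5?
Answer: -26/53 ≈ -0.49057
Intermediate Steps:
A(I, h) = -5*I (A(I, h) = (-1*5)*I = -5*I)
(A(10, 7) - 54)/(223 - 11) = (-5*10 - 54)/(223 - 11) = (-50 - 54)/212 = -104*1/212 = -26/53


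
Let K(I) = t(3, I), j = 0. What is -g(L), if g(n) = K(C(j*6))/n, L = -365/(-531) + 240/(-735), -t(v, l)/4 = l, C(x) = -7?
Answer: -728532/9389 ≈ -77.594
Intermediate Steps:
t(v, l) = -4*l
K(I) = -4*I
L = 9389/26019 (L = -365*(-1/531) + 240*(-1/735) = 365/531 - 16/49 = 9389/26019 ≈ 0.36085)
g(n) = 28/n (g(n) = (-4*(-7))/n = 28/n)
-g(L) = -28/9389/26019 = -28*26019/9389 = -1*728532/9389 = -728532/9389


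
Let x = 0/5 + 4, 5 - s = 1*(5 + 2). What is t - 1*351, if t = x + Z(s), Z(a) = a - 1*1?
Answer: -350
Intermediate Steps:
s = -2 (s = 5 - (5 + 2) = 5 - 7 = -2)
Z(a) = -1 + a (Z(a) = a - 1 = -1 + a)
x = 4 (x = 0*(1/5) + 4 = 0 + 4 = 4)
t = 1 (t = 4 + (-1 - 2) = 4 - 3 = 1)
t - 1*351 = 1 - 1*351 = 1 - 351 = -350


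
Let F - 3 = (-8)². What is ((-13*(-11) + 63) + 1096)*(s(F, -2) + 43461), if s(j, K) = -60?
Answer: 56508102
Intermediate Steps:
F = 67 (F = 3 + (-8)² = 3 + 64 = 67)
((-13*(-11) + 63) + 1096)*(s(F, -2) + 43461) = ((-13*(-11) + 63) + 1096)*(-60 + 43461) = ((143 + 63) + 1096)*43401 = (206 + 1096)*43401 = 1302*43401 = 56508102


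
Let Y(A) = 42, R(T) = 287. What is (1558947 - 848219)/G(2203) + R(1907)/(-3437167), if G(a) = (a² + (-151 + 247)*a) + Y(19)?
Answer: 2441437247483/17408353754413 ≈ 0.14025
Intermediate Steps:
G(a) = 42 + a² + 96*a (G(a) = (a² + (-151 + 247)*a) + 42 = (a² + 96*a) + 42 = 42 + a² + 96*a)
(1558947 - 848219)/G(2203) + R(1907)/(-3437167) = (1558947 - 848219)/(42 + 2203² + 96*2203) + 287/(-3437167) = 710728/(42 + 4853209 + 211488) + 287*(-1/3437167) = 710728/5064739 - 287/3437167 = 2441437247483/17408353754413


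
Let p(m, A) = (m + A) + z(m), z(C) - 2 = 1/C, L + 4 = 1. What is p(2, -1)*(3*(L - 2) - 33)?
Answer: -168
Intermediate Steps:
L = -3 (L = -4 + 1 = -3)
z(C) = 2 + 1/C
p(m, A) = 2 + A + m + 1/m (p(m, A) = (m + A) + (2 + 1/m) = (A + m) + (2 + 1/m) = 2 + A + m + 1/m)
p(2, -1)*(3*(L - 2) - 33) = (2 - 1 + 2 + 1/2)*(3*(-3 - 2) - 33) = (2 - 1 + 2 + ½)*(3*(-5) - 33) = 7*(-15 - 33)/2 = (7/2)*(-48) = -168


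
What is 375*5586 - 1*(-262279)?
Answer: 2357029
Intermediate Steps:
375*5586 - 1*(-262279) = 2094750 + 262279 = 2357029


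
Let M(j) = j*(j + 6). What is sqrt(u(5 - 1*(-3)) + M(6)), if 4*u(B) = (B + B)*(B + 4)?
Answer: 2*sqrt(30) ≈ 10.954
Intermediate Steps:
M(j) = j*(6 + j)
u(B) = B*(4 + B)/2 (u(B) = ((B + B)*(B + 4))/4 = ((2*B)*(4 + B))/4 = (2*B*(4 + B))/4 = B*(4 + B)/2)
sqrt(u(5 - 1*(-3)) + M(6)) = sqrt((5 - 1*(-3))*(4 + (5 - 1*(-3)))/2 + 6*(6 + 6)) = sqrt((5 + 3)*(4 + (5 + 3))/2 + 6*12) = sqrt((1/2)*8*(4 + 8) + 72) = sqrt((1/2)*8*12 + 72) = sqrt(48 + 72) = sqrt(120) = 2*sqrt(30)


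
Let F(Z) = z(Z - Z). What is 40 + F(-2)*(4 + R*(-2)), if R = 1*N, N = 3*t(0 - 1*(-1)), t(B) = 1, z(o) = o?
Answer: 40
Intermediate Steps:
F(Z) = 0 (F(Z) = Z - Z = 0)
N = 3 (N = 3*1 = 3)
R = 3 (R = 1*3 = 3)
40 + F(-2)*(4 + R*(-2)) = 40 + 0*(4 + 3*(-2)) = 40 + 0*(4 - 6) = 40 + 0*(-2) = 40 + 0 = 40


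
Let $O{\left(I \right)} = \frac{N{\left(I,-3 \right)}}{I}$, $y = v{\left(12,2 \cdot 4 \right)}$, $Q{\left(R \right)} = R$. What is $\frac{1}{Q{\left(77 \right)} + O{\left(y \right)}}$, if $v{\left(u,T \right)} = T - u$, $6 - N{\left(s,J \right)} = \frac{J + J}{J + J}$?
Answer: $\frac{4}{303} \approx 0.013201$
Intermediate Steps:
$N{\left(s,J \right)} = 5$ ($N{\left(s,J \right)} = 6 - \frac{J + J}{J + J} = 6 - \frac{2 J}{2 J} = 6 - 2 J \frac{1}{2 J} = 6 - 1 = 5$)
$y = -4$ ($y = 2 \cdot 4 - 12 = 8 - 12 = -4$)
$O{\left(I \right)} = \frac{5}{I}$
$\frac{1}{Q{\left(77 \right)} + O{\left(y \right)}} = \frac{1}{77 + \frac{5}{-4}} = \frac{1}{77 + 5 \left(- \frac{1}{4}\right)} = \frac{1}{77 - \frac{5}{4}} = \frac{1}{\frac{303}{4}} = \frac{4}{303}$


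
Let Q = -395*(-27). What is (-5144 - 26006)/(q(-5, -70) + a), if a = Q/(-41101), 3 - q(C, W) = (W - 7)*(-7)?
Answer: 1280296150/22040801 ≈ 58.088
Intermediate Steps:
Q = 10665 (Q = -79*(-135) = 10665)
q(C, W) = -46 + 7*W (q(C, W) = 3 - (W - 7)*(-7) = 3 - (-7 + W)*(-7) = 3 - (49 - 7*W) = 3 + (-49 + 7*W) = -46 + 7*W)
a = -10665/41101 (a = 10665/(-41101) = 10665*(-1/41101) = -10665/41101 ≈ -0.25948)
(-5144 - 26006)/(q(-5, -70) + a) = (-5144 - 26006)/((-46 + 7*(-70)) - 10665/41101) = -31150/((-46 - 490) - 10665/41101) = -31150/(-536 - 10665/41101) = -31150/(-22040801/41101) = -31150*(-41101/22040801) = 1280296150/22040801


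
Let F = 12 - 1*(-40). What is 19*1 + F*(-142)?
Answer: -7365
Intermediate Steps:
F = 52 (F = 12 + 40 = 52)
19*1 + F*(-142) = 19*1 + 52*(-142) = 19 - 7384 = -7365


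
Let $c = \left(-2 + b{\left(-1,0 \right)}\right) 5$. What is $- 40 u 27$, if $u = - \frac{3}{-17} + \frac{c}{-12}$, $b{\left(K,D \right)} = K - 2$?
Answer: $- \frac{41490}{17} \approx -2440.6$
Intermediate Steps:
$b{\left(K,D \right)} = -2 + K$
$c = -25$ ($c = \left(-2 - 3\right) 5 = \left(-5\right) 5 = -25$)
$u = \frac{461}{204}$ ($u = - \frac{3}{-17} - \frac{25}{-12} = \left(-3\right) \left(- \frac{1}{17}\right) - - \frac{25}{12} = \frac{3}{17} + \frac{25}{12} = \frac{461}{204} \approx 2.2598$)
$- 40 u 27 = \left(-40\right) \frac{461}{204} \cdot 27 = \left(- \frac{4610}{51}\right) 27 = - \frac{41490}{17}$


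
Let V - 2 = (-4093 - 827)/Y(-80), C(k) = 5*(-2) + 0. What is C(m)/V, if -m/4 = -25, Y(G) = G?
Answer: -20/127 ≈ -0.15748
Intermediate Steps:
m = 100 (m = -4*(-25) = 100)
C(k) = -10 (C(k) = -10 + 0 = -10)
V = 127/2 (V = 2 + (-4093 - 827)/(-80) = 2 - 4920*(-1/80) = 2 + 123/2 = 127/2 ≈ 63.500)
C(m)/V = -10/127/2 = -10*2/127 = -20/127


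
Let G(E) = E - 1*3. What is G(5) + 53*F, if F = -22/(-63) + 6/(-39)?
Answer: 10118/819 ≈ 12.354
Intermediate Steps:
G(E) = -3 + E (G(E) = E - 3 = -3 + E)
F = 160/819 (F = -22*(-1/63) + 6*(-1/39) = 22/63 - 2/13 = 160/819 ≈ 0.19536)
G(5) + 53*F = (-3 + 5) + 53*(160/819) = 2 + 8480/819 = 10118/819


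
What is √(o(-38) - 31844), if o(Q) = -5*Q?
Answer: 7*I*√646 ≈ 177.92*I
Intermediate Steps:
√(o(-38) - 31844) = √(-5*(-38) - 31844) = √(190 - 31844) = √(-31654) = 7*I*√646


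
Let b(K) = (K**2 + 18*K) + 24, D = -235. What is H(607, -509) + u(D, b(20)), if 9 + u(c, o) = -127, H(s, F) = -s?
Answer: -743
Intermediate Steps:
b(K) = 24 + K**2 + 18*K
u(c, o) = -136 (u(c, o) = -9 - 127 = -136)
H(607, -509) + u(D, b(20)) = -1*607 - 136 = -607 - 136 = -743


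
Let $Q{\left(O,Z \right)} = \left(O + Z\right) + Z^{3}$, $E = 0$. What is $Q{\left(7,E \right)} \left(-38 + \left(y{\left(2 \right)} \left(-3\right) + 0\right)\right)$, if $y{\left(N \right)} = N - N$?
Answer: $-266$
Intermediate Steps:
$y{\left(N \right)} = 0$
$Q{\left(O,Z \right)} = O + Z + Z^{3}$
$Q{\left(7,E \right)} \left(-38 + \left(y{\left(2 \right)} \left(-3\right) + 0\right)\right) = \left(7 + 0 + 0^{3}\right) \left(-38 + \left(0 \left(-3\right) + 0\right)\right) = \left(7 + 0 + 0\right) \left(-38 + \left(0 + 0\right)\right) = 7 \left(-38 + 0\right) = 7 \left(-38\right) = -266$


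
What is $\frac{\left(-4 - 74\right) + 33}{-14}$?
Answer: $\frac{45}{14} \approx 3.2143$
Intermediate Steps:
$\frac{\left(-4 - 74\right) + 33}{-14} = - \frac{-78 + 33}{14} = \left(- \frac{1}{14}\right) \left(-45\right) = \frac{45}{14}$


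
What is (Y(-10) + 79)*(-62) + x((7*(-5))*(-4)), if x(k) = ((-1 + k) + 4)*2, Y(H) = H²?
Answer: -10812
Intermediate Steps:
x(k) = 6 + 2*k (x(k) = (3 + k)*2 = 6 + 2*k)
(Y(-10) + 79)*(-62) + x((7*(-5))*(-4)) = ((-10)² + 79)*(-62) + (6 + 2*((7*(-5))*(-4))) = (100 + 79)*(-62) + (6 + 2*(-35*(-4))) = 179*(-62) + (6 + 2*140) = -11098 + (6 + 280) = -11098 + 286 = -10812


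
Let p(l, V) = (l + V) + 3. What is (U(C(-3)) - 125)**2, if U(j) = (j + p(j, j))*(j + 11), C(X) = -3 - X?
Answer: 8464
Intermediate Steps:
p(l, V) = 3 + V + l (p(l, V) = (V + l) + 3 = 3 + V + l)
U(j) = (3 + 3*j)*(11 + j) (U(j) = (j + (3 + j + j))*(j + 11) = (j + (3 + 2*j))*(11 + j) = (3 + 3*j)*(11 + j))
(U(C(-3)) - 125)**2 = ((33 + 3*(-3 - 1*(-3))**2 + 36*(-3 - 1*(-3))) - 125)**2 = ((33 + 3*(-3 + 3)**2 + 36*(-3 + 3)) - 125)**2 = ((33 + 3*0**2 + 36*0) - 125)**2 = ((33 + 3*0 + 0) - 125)**2 = ((33 + 0 + 0) - 125)**2 = (33 - 125)**2 = (-92)**2 = 8464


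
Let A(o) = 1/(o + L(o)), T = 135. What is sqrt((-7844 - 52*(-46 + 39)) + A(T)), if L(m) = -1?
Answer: I*sqrt(134310746)/134 ≈ 86.487*I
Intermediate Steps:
A(o) = 1/(-1 + o) (A(o) = 1/(o - 1) = 1/(-1 + o))
sqrt((-7844 - 52*(-46 + 39)) + A(T)) = sqrt((-7844 - 52*(-46 + 39)) + 1/(-1 + 135)) = sqrt((-7844 - 52*(-7)) + 1/134) = sqrt((-7844 + 364) + 1/134) = sqrt(-7480 + 1/134) = sqrt(-1002319/134) = I*sqrt(134310746)/134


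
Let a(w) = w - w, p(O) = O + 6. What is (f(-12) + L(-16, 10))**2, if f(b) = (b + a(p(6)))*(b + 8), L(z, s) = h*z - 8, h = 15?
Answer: 40000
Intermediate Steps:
p(O) = 6 + O
L(z, s) = -8 + 15*z (L(z, s) = 15*z - 8 = -8 + 15*z)
a(w) = 0
f(b) = b*(8 + b) (f(b) = (b + 0)*(b + 8) = b*(8 + b))
(f(-12) + L(-16, 10))**2 = (-12*(8 - 12) + (-8 + 15*(-16)))**2 = (-12*(-4) + (-8 - 240))**2 = (48 - 248)**2 = (-200)**2 = 40000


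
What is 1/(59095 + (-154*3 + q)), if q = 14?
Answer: 1/58647 ≈ 1.7051e-5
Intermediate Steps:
1/(59095 + (-154*3 + q)) = 1/(59095 + (-154*3 + 14)) = 1/(59095 + (-462 + 14)) = 1/(59095 - 448) = 1/58647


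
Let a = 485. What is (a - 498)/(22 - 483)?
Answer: 13/461 ≈ 0.028200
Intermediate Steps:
(a - 498)/(22 - 483) = (485 - 498)/(22 - 483) = -13/(-461) = -13*(-1/461) = 13/461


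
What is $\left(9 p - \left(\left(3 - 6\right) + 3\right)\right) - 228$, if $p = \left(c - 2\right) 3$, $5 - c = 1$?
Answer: $-174$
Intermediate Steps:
$c = 4$ ($c = 5 - 1 = 4$)
$p = 6$ ($p = \left(4 - 2\right) 3 = 2 \cdot 3 = 6$)
$\left(9 p - \left(\left(3 - 6\right) + 3\right)\right) - 228 = \left(9 \cdot 6 - \left(\left(3 - 6\right) + 3\right)\right) - 228 = \left(54 - \left(\left(3 - 6\right) + 3\right)\right) - 228 = \left(54 - \left(-3 + 3\right)\right) - 228 = \left(54 - 0\right) - 228 = \left(54 + 0\right) - 228 = 54 - 228 = -174$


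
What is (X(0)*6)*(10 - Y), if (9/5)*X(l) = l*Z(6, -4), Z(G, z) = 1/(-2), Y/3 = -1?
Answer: 0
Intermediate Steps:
Y = -3 (Y = 3*(-1) = -3)
Z(G, z) = -1/2
X(l) = -5*l/18 (X(l) = 5*(l*(-1/2))/9 = 5*(-l/2)/9 = -5*l/18)
(X(0)*6)*(10 - Y) = (-5/18*0*6)*(10 - 1*(-3)) = (0*6)*(10 + 3) = 0*13 = 0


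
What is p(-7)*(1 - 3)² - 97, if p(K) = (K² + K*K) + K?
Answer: 267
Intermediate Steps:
p(K) = K + 2*K² (p(K) = (K² + K²) + K = 2*K² + K = K + 2*K²)
p(-7)*(1 - 3)² - 97 = (-7*(1 + 2*(-7)))*(1 - 3)² - 97 = -7*(1 - 14)*(-2)² - 97 = -7*(-13)*4 - 97 = 91*4 - 97 = 364 - 97 = 267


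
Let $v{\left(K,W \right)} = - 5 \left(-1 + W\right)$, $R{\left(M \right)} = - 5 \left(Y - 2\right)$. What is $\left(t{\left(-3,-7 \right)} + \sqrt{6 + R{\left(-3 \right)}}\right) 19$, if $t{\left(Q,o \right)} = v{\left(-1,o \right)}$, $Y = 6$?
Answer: $760 + 19 i \sqrt{14} \approx 760.0 + 71.091 i$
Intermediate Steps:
$R{\left(M \right)} = -20$ ($R{\left(M \right)} = - 5 \left(6 - 2\right) = \left(-5\right) 4 = -20$)
$v{\left(K,W \right)} = 5 - 5 W$
$t{\left(Q,o \right)} = 5 - 5 o$
$\left(t{\left(-3,-7 \right)} + \sqrt{6 + R{\left(-3 \right)}}\right) 19 = \left(\left(5 - -35\right) + \sqrt{6 - 20}\right) 19 = \left(\left(5 + 35\right) + \sqrt{-14}\right) 19 = \left(40 + i \sqrt{14}\right) 19 = 760 + 19 i \sqrt{14}$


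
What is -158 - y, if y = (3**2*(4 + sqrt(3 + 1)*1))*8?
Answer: -590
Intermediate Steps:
y = 432 (y = (9*(4 + sqrt(4)*1))*8 = (9*(4 + 2*1))*8 = (9*(4 + 2))*8 = (9*6)*8 = 54*8 = 432)
-158 - y = -158 - 1*432 = -158 - 432 = -590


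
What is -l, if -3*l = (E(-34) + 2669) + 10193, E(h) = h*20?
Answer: 12182/3 ≈ 4060.7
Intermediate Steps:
E(h) = 20*h
l = -12182/3 (l = -((20*(-34) + 2669) + 10193)/3 = -((-680 + 2669) + 10193)/3 = -(1989 + 10193)/3 = -1/3*12182 = -12182/3 ≈ -4060.7)
-l = -1*(-12182/3) = 12182/3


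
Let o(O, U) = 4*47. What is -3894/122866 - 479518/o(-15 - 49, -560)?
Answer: -14729297665/5774702 ≈ -2550.7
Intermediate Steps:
o(O, U) = 188
-3894/122866 - 479518/o(-15 - 49, -560) = -3894/122866 - 479518/188 = -3894*1/122866 - 479518*1/188 = -1947/61433 - 239759/94 = -14729297665/5774702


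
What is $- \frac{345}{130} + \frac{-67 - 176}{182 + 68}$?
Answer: $- \frac{5892}{1625} \approx -3.6258$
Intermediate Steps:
$- \frac{345}{130} + \frac{-67 - 176}{182 + 68} = \left(-345\right) \frac{1}{130} - \frac{243}{250} = - \frac{69}{26} - \frac{243}{250} = - \frac{5892}{1625}$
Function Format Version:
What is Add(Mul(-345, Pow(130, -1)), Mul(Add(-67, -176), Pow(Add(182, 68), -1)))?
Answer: Rational(-5892, 1625) ≈ -3.6258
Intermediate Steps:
Add(Mul(-345, Pow(130, -1)), Mul(Add(-67, -176), Pow(Add(182, 68), -1))) = Add(Mul(-345, Rational(1, 130)), Mul(-243, Pow(250, -1))) = Add(Rational(-69, 26), Mul(-243, Rational(1, 250))) = Add(Rational(-69, 26), Rational(-243, 250)) = Rational(-5892, 1625)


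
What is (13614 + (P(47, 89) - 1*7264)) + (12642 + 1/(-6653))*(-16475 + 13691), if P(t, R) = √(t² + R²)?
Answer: -234112267850/6653 + √10130 ≈ -3.5189e+7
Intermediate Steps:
P(t, R) = √(R² + t²)
(13614 + (P(47, 89) - 1*7264)) + (12642 + 1/(-6653))*(-16475 + 13691) = (13614 + (√(89² + 47²) - 1*7264)) + (12642 + 1/(-6653))*(-16475 + 13691) = (13614 + (√(7921 + 2209) - 7264)) + (12642 - 1/6653)*(-2784) = (13614 + (√10130 - 7264)) + (84107225/6653)*(-2784) = (13614 + (-7264 + √10130)) - 234154514400/6653 = (6350 + √10130) - 234154514400/6653 = -234112267850/6653 + √10130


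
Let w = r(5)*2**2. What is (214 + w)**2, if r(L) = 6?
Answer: 56644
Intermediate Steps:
w = 24 (w = 6*2**2 = 6*4 = 24)
(214 + w)**2 = (214 + 24)**2 = 238**2 = 56644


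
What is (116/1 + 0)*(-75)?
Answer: -8700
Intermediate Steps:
(116/1 + 0)*(-75) = (116*1 + 0)*(-75) = (116 + 0)*(-75) = 116*(-75) = -8700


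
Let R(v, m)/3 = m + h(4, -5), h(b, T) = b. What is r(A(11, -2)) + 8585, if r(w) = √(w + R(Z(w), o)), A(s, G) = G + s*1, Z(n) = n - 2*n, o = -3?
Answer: 8585 + 2*√3 ≈ 8588.5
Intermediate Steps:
Z(n) = -n
A(s, G) = G + s
R(v, m) = 12 + 3*m (R(v, m) = 3*(m + 4) = 3*(4 + m) = 12 + 3*m)
r(w) = √(3 + w) (r(w) = √(w + (12 + 3*(-3))) = √(w + (12 - 9)) = √(w + 3) = √(3 + w))
r(A(11, -2)) + 8585 = √(3 + (-2 + 11)) + 8585 = √(3 + 9) + 8585 = √12 + 8585 = 2*√3 + 8585 = 8585 + 2*√3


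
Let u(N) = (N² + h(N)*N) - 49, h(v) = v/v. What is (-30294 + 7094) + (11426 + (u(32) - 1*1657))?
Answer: -12424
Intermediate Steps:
h(v) = 1
u(N) = -49 + N + N² (u(N) = (N² + 1*N) - 49 = (N² + N) - 49 = (N + N²) - 49 = -49 + N + N²)
(-30294 + 7094) + (11426 + (u(32) - 1*1657)) = (-30294 + 7094) + (11426 + ((-49 + 32 + 32²) - 1*1657)) = -23200 + (11426 + ((-49 + 32 + 1024) - 1657)) = -23200 + (11426 + (1007 - 1657)) = -23200 + (11426 - 650) = -23200 + 10776 = -12424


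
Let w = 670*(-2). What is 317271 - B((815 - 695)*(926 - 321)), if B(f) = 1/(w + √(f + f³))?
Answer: 6070301217001903283/19132858713850 - 143*√187127574/38265717427700 ≈ 3.1727e+5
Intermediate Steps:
w = -1340
B(f) = 1/(-1340 + √(f + f³))
317271 - B((815 - 695)*(926 - 321)) = 317271 - 1/(-1340 + √((815 - 695)*(926 - 321) + ((815 - 695)*(926 - 321))³)) = 317271 - 1/(-1340 + √(120*605 + (120*605)³)) = 317271 - 1/(-1340 + √(72600 + 72600³)) = 317271 - 1/(-1340 + √(72600 + 382657176000000)) = 317271 - 1/(-1340 + √382657176072600) = 317271 - 1/(-1340 + 1430*√187127574)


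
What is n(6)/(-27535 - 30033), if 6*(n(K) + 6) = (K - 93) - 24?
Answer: 7/16448 ≈ 0.00042558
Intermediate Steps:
n(K) = -51/2 + K/6 (n(K) = -6 + ((K - 93) - 24)/6 = -6 + ((-93 + K) - 24)/6 = -6 + (-117 + K)/6 = -6 + (-39/2 + K/6) = -51/2 + K/6)
n(6)/(-27535 - 30033) = (-51/2 + (1/6)*6)/(-27535 - 30033) = (-51/2 + 1)/(-57568) = -49/2*(-1/57568) = 7/16448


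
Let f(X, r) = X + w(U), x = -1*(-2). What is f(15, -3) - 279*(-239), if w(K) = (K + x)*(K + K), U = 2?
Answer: 66712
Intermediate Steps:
x = 2
w(K) = 2*K*(2 + K) (w(K) = (K + 2)*(K + K) = (2 + K)*(2*K) = 2*K*(2 + K))
f(X, r) = 16 + X (f(X, r) = X + 2*2*(2 + 2) = X + 2*2*4 = X + 16 = 16 + X)
f(15, -3) - 279*(-239) = (16 + 15) - 279*(-239) = 31 + 66681 = 66712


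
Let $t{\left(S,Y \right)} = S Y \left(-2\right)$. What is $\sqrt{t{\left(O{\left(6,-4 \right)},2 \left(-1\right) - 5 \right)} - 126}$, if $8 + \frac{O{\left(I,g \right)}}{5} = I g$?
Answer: $13 i \sqrt{14} \approx 48.642 i$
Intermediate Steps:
$O{\left(I,g \right)} = -40 + 5 I g$
$t{\left(S,Y \right)} = - 2 S Y$
$\sqrt{t{\left(O{\left(6,-4 \right)},2 \left(-1\right) - 5 \right)} - 126} = \sqrt{- 2 \left(-40 + 5 \cdot 6 \left(-4\right)\right) \left(2 \left(-1\right) - 5\right) - 126} = \sqrt{- 2 \left(-40 - 120\right) \left(-2 - 5\right) - 126} = \sqrt{\left(-2\right) \left(-160\right) \left(-7\right) - 126} = \sqrt{-2240 - 126} = \sqrt{-2366} = 13 i \sqrt{14}$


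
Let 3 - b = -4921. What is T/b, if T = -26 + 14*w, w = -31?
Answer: -115/1231 ≈ -0.093420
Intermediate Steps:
T = -460 (T = -26 + 14*(-31) = -26 - 434 = -460)
b = 4924 (b = 3 - 1*(-4921) = 3 + 4921 = 4924)
T/b = -460/4924 = -460*1/4924 = -115/1231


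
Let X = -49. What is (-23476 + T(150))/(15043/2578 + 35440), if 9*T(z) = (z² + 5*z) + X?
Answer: -484877974/822414267 ≈ -0.58958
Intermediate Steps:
T(z) = -49/9 + z²/9 + 5*z/9 (T(z) = ((z² + 5*z) - 49)/9 = (-49 + z² + 5*z)/9 = -49/9 + z²/9 + 5*z/9)
(-23476 + T(150))/(15043/2578 + 35440) = (-23476 + (-49/9 + (⅑)*150² + (5/9)*150))/(15043/2578 + 35440) = (-23476 + (-49/9 + (⅑)*22500 + 250/3))/(15043*(1/2578) + 35440) = (-23476 + (-49/9 + 2500 + 250/3))/(15043/2578 + 35440) = (-23476 + 23201/9)/(91379363/2578) = -188083/9*2578/91379363 = -484877974/822414267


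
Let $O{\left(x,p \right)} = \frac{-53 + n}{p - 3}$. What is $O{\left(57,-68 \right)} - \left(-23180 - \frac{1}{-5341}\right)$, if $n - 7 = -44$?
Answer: $\frac{8790591599}{379211} \approx 23181.0$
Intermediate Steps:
$n = -37$ ($n = 7 - 44 = -37$)
$O{\left(x,p \right)} = - \frac{90}{-3 + p}$ ($O{\left(x,p \right)} = \frac{-53 - 37}{p - 3} = - \frac{90}{-3 + p}$)
$O{\left(57,-68 \right)} - \left(-23180 - \frac{1}{-5341}\right) = - \frac{90}{-3 - 68} - \left(-23180 - \frac{1}{-5341}\right) = - \frac{90}{-71} - \left(-23180 - - \frac{1}{5341}\right) = \left(-90\right) \left(- \frac{1}{71}\right) - \left(-23180 + \frac{1}{5341}\right) = \frac{90}{71} - - \frac{123804379}{5341} = \frac{90}{71} + \frac{123804379}{5341} = \frac{8790591599}{379211}$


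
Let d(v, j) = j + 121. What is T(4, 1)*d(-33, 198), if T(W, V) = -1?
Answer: -319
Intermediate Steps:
d(v, j) = 121 + j
T(4, 1)*d(-33, 198) = -(121 + 198) = -1*319 = -319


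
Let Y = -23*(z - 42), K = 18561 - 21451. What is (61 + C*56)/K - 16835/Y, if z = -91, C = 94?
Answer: -1855495/252586 ≈ -7.3460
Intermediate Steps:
K = -2890
Y = 3059 (Y = -23*(-91 - 42) = -23*(-133) = 3059)
(61 + C*56)/K - 16835/Y = (61 + 94*56)/(-2890) - 16835/3059 = (61 + 5264)*(-1/2890) - 16835*1/3059 = 5325*(-1/2890) - 2405/437 = -1065/578 - 2405/437 = -1855495/252586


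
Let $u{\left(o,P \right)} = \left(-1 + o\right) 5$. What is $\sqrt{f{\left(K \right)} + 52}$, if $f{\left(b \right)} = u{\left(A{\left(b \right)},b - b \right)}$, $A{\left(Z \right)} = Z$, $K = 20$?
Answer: $7 \sqrt{3} \approx 12.124$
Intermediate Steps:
$u{\left(o,P \right)} = -5 + 5 o$
$f{\left(b \right)} = -5 + 5 b$
$\sqrt{f{\left(K \right)} + 52} = \sqrt{\left(-5 + 5 \cdot 20\right) + 52} = \sqrt{\left(-5 + 100\right) + 52} = \sqrt{95 + 52} = \sqrt{147} = 7 \sqrt{3}$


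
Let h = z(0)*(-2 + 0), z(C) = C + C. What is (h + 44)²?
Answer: 1936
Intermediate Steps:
z(C) = 2*C
h = 0 (h = (2*0)*(-2 + 0) = 0*(-2) = 0)
(h + 44)² = (0 + 44)² = 44² = 1936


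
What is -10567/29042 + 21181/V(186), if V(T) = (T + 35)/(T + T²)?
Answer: 96813341717/29042 ≈ 3.3336e+6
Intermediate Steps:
V(T) = (35 + T)/(T + T²)
-10567/29042 + 21181/V(186) = -10567/29042 + 21181/(((35 + 186)/(186*(1 + 186)))) = -10567*1/29042 + 21181/(((1/186)*221/187)) = -10567/29042 + 21181/(((1/186)*(1/187)*221)) = -10567/29042 + 21181/(13/2046) = -10567/29042 + 21181*(2046/13) = -10567/29042 + 43336326/13 = 96813341717/29042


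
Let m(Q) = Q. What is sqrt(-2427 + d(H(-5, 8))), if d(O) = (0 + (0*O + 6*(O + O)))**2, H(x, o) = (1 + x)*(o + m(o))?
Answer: sqrt(587397) ≈ 766.42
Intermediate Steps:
H(x, o) = 2*o*(1 + x) (H(x, o) = (1 + x)*(o + o) = (1 + x)*(2*o) = 2*o*(1 + x))
d(O) = 144*O**2 (d(O) = (0 + (0 + 6*(2*O)))**2 = (0 + (0 + 12*O))**2 = (0 + 12*O)**2 = (12*O)**2 = 144*O**2)
sqrt(-2427 + d(H(-5, 8))) = sqrt(-2427 + 144*(2*8*(1 - 5))**2) = sqrt(-2427 + 144*(2*8*(-4))**2) = sqrt(-2427 + 144*(-64)**2) = sqrt(-2427 + 144*4096) = sqrt(-2427 + 589824) = sqrt(587397)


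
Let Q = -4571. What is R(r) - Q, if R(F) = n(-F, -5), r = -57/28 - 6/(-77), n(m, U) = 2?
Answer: 4573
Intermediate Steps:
r = -603/308 (r = -57*1/28 - 6*(-1/77) = -57/28 + 6/77 = -603/308 ≈ -1.9578)
R(F) = 2
R(r) - Q = 2 - 1*(-4571) = 2 + 4571 = 4573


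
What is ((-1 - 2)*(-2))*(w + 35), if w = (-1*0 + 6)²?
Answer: 426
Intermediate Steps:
w = 36 (w = (0 + 6)² = 6² = 36)
((-1 - 2)*(-2))*(w + 35) = ((-1 - 2)*(-2))*(36 + 35) = -3*(-2)*71 = 6*71 = 426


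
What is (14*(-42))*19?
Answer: -11172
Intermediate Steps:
(14*(-42))*19 = -588*19 = -11172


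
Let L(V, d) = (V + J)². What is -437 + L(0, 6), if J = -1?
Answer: -436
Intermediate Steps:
L(V, d) = (-1 + V)² (L(V, d) = (V - 1)² = (-1 + V)²)
-437 + L(0, 6) = -437 + (-1 + 0)² = -437 + (-1)² = -437 + 1 = -436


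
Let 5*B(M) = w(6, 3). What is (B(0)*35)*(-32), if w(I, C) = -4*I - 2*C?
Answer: 6720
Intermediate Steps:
B(M) = -6 (B(M) = (-4*6 - 2*3)/5 = (-24 - 6)/5 = (1/5)*(-30) = -6)
(B(0)*35)*(-32) = -6*35*(-32) = -210*(-32) = 6720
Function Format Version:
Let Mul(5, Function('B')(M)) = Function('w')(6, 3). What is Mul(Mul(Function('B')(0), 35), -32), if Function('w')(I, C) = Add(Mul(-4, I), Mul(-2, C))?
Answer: 6720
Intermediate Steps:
Function('B')(M) = -6 (Function('B')(M) = Mul(Rational(1, 5), Add(Mul(-4, 6), Mul(-2, 3))) = Mul(Rational(1, 5), Add(-24, -6)) = Mul(Rational(1, 5), -30) = -6)
Mul(Mul(Function('B')(0), 35), -32) = Mul(Mul(-6, 35), -32) = Mul(-210, -32) = 6720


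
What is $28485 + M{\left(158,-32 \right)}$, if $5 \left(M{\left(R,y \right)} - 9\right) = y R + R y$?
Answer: $\frac{132358}{5} \approx 26472.0$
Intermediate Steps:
$M{\left(R,y \right)} = 9 + \frac{2 R y}{5}$ ($M{\left(R,y \right)} = 9 + \frac{y R + R y}{5} = 9 + \frac{R y + R y}{5} = 9 + \frac{2 R y}{5}$)
$28485 + M{\left(158,-32 \right)} = 28485 + \left(9 + \frac{2}{5} \cdot 158 \left(-32\right)\right) = 28485 + \left(9 - \frac{10112}{5}\right) = 28485 - \frac{10067}{5} = \frac{132358}{5}$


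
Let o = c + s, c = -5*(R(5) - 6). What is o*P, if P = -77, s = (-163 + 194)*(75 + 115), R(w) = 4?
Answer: -454300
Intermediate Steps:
s = 5890 (s = 31*190 = 5890)
c = 10 (c = -5*(4 - 6) = -5*(-2) = 10)
o = 5900 (o = 10 + 5890 = 5900)
o*P = 5900*(-77) = -454300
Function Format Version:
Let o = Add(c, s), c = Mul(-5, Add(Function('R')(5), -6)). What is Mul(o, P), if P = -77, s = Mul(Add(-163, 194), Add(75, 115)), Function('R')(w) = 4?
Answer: -454300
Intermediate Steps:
s = 5890 (s = Mul(31, 190) = 5890)
c = 10 (c = Mul(-5, Add(4, -6)) = Mul(-5, -2) = 10)
o = 5900 (o = Add(10, 5890) = 5900)
Mul(o, P) = Mul(5900, -77) = -454300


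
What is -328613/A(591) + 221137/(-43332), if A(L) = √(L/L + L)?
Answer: -221137/43332 - 328613*√37/148 ≈ -13511.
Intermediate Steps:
A(L) = √(1 + L)
-328613/A(591) + 221137/(-43332) = -328613/√(1 + 591) + 221137/(-43332) = -328613*√37/148 + 221137*(-1/43332) = -328613*√37/148 - 221137/43332 = -221137/43332 - 328613*√37/148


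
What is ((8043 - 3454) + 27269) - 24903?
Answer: 6955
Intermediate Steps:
((8043 - 3454) + 27269) - 24903 = (4589 + 27269) - 24903 = 31858 - 24903 = 6955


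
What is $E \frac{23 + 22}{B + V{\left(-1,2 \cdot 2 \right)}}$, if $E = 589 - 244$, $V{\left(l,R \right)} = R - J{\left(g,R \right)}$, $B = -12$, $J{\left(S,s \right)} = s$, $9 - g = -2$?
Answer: $- \frac{5175}{4} \approx -1293.8$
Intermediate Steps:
$g = 11$ ($g = 9 - -2 = 9 + 2 = 11$)
$V{\left(l,R \right)} = 0$ ($V{\left(l,R \right)} = R - R = 0$)
$E = 345$ ($E = 589 - 244 = 345$)
$E \frac{23 + 22}{B + V{\left(-1,2 \cdot 2 \right)}} = 345 \frac{23 + 22}{-12 + 0} = 345 \frac{45}{-12} = 345 \cdot 45 \left(- \frac{1}{12}\right) = 345 \left(- \frac{15}{4}\right) = - \frac{5175}{4}$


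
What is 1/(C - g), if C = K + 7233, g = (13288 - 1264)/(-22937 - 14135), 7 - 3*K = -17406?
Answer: 13902/181249517 ≈ 7.6701e-5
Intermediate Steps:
K = 17413/3 (K = 7/3 - ⅓*(-17406) = 7/3 + 5802 = 17413/3 ≈ 5804.3)
g = -1503/4634 (g = 12024/(-37072) = 12024*(-1/37072) = -1503/4634 ≈ -0.32434)
C = 39112/3 (C = 17413/3 + 7233 = 39112/3 ≈ 13037.)
1/(C - g) = 1/(39112/3 - 1*(-1503/4634)) = 1/(39112/3 + 1503/4634) = 1/(181249517/13902) = 13902/181249517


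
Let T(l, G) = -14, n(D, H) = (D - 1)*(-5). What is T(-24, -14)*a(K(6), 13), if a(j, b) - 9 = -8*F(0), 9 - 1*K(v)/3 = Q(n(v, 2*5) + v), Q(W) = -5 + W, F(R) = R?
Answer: -126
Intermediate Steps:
n(D, H) = 5 - 5*D (n(D, H) = (-1 + D)*(-5) = 5 - 5*D)
K(v) = 27 + 12*v (K(v) = 27 - 3*(-5 + ((5 - 5*v) + v)) = 27 - 3*(-5 + (5 - 4*v)) = 27 - (-12)*v = 27 + 12*v)
a(j, b) = 9 (a(j, b) = 9 - 8*0 = 9 + 0 = 9)
T(-24, -14)*a(K(6), 13) = -14*9 = -126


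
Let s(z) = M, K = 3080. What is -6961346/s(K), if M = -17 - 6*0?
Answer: 6961346/17 ≈ 4.0949e+5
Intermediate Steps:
M = -17 (M = -17 + 0 = -17)
s(z) = -17
-6961346/s(K) = -6961346/(-17) = -6961346*(-1/17) = 6961346/17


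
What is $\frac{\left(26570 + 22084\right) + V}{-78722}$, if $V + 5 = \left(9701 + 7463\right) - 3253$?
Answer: $- \frac{31280}{39361} \approx -0.79469$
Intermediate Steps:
$V = 13906$ ($V = -5 + \left(\left(9701 + 7463\right) - 3253\right) = -5 + \left(17164 - 3253\right) = -5 + 13911 = 13906$)
$\frac{\left(26570 + 22084\right) + V}{-78722} = \frac{\left(26570 + 22084\right) + 13906}{-78722} = \left(48654 + 13906\right) \left(- \frac{1}{78722}\right) = 62560 \left(- \frac{1}{78722}\right) = - \frac{31280}{39361}$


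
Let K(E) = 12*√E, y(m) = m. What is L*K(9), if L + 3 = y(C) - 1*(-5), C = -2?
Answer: 0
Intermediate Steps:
L = 0 (L = -3 + (-2 - 1*(-5)) = -3 + (-2 + 5) = -3 + 3 = 0)
L*K(9) = 0*(12*√9) = 0*(12*3) = 0*36 = 0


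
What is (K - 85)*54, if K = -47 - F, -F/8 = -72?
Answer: -38232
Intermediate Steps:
F = 576 (F = -8*(-72) = 576)
K = -623 (K = -47 - 1*576 = -47 - 576 = -623)
(K - 85)*54 = (-623 - 85)*54 = -708*54 = -38232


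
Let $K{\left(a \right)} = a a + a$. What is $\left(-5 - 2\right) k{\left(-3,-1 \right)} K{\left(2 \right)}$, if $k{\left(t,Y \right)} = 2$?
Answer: $-84$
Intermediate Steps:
$K{\left(a \right)} = a + a^{2}$ ($K{\left(a \right)} = a^{2} + a = a + a^{2}$)
$\left(-5 - 2\right) k{\left(-3,-1 \right)} K{\left(2 \right)} = \left(-5 - 2\right) 2 \cdot 2 \left(1 + 2\right) = \left(-7\right) 2 \cdot 2 \cdot 3 = \left(-14\right) 6 = -84$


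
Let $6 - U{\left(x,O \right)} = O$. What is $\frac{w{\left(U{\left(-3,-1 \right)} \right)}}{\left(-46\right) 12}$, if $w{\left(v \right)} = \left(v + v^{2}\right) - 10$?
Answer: $- \frac{1}{12} \approx -0.083333$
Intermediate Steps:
$U{\left(x,O \right)} = 6 - O$
$w{\left(v \right)} = -10 + v + v^{2}$
$\frac{w{\left(U{\left(-3,-1 \right)} \right)}}{\left(-46\right) 12} = \frac{-10 + \left(6 - -1\right) + \left(6 - -1\right)^{2}}{\left(-46\right) 12} = \frac{-10 + \left(6 + 1\right) + \left(6 + 1\right)^{2}}{-552} = \left(-10 + 7 + 7^{2}\right) \left(- \frac{1}{552}\right) = \left(-10 + 7 + 49\right) \left(- \frac{1}{552}\right) = 46 \left(- \frac{1}{552}\right) = - \frac{1}{12}$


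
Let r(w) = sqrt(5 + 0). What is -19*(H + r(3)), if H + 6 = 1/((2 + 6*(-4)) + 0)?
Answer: 2527/22 - 19*sqrt(5) ≈ 72.378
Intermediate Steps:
r(w) = sqrt(5)
H = -133/22 (H = -6 + 1/((2 + 6*(-4)) + 0) = -6 + 1/((2 - 24) + 0) = -6 + 1/(-22 + 0) = -6 + 1/(-22) = -6 - 1/22 = -133/22 ≈ -6.0455)
-19*(H + r(3)) = -19*(-133/22 + sqrt(5)) = 2527/22 - 19*sqrt(5)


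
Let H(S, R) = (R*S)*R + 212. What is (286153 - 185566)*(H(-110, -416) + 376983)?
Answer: -1876849312455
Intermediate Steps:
H(S, R) = 212 + S*R² (H(S, R) = S*R² + 212 = 212 + S*R²)
(286153 - 185566)*(H(-110, -416) + 376983) = (286153 - 185566)*((212 - 110*(-416)²) + 376983) = 100587*((212 - 110*173056) + 376983) = 100587*((212 - 19036160) + 376983) = 100587*(-19035948 + 376983) = 100587*(-18658965) = -1876849312455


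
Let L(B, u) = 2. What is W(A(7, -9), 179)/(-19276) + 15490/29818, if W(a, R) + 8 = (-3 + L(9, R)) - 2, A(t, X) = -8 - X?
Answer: 149456619/287385884 ≈ 0.52006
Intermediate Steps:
W(a, R) = -11 (W(a, R) = -8 + ((-3 + 2) - 2) = -8 + (-1 - 2) = -8 - 3 = -11)
W(A(7, -9), 179)/(-19276) + 15490/29818 = -11/(-19276) + 15490/29818 = -11*(-1/19276) + 15490*(1/29818) = 11/19276 + 7745/14909 = 149456619/287385884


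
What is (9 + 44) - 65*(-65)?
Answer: 4278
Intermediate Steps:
(9 + 44) - 65*(-65) = 53 + 4225 = 4278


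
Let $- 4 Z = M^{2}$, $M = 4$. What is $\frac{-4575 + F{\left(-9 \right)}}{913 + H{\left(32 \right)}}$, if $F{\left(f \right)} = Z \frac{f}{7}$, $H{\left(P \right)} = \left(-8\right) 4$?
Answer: $- \frac{31989}{6167} \approx -5.1871$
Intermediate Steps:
$H{\left(P \right)} = -32$
$Z = -4$ ($Z = - \frac{4^{2}}{4} = \left(- \frac{1}{4}\right) 16 = -4$)
$F{\left(f \right)} = - \frac{4 f}{7}$ ($F{\left(f \right)} = - 4 \frac{f}{7} = - \frac{4 f}{7}$)
$\frac{-4575 + F{\left(-9 \right)}}{913 + H{\left(32 \right)}} = \frac{-4575 - - \frac{36}{7}}{913 - 32} = \frac{-4575 + \frac{36}{7}}{881} = \left(- \frac{31989}{7}\right) \frac{1}{881} = - \frac{31989}{6167}$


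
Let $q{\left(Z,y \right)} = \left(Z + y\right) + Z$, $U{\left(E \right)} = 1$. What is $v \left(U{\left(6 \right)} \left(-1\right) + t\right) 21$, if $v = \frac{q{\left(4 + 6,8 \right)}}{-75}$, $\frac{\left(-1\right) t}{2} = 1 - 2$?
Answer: $- \frac{196}{25} \approx -7.84$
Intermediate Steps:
$t = 2$ ($t = - 2 \left(1 - 2\right) = \left(-2\right) \left(-1\right) = 2$)
$q{\left(Z,y \right)} = y + 2 Z$
$v = - \frac{28}{75}$ ($v = \frac{8 + 2 \left(4 + 6\right)}{-75} = \left(8 + 2 \cdot 10\right) \left(- \frac{1}{75}\right) = \left(8 + 20\right) \left(- \frac{1}{75}\right) = 28 \left(- \frac{1}{75}\right) = - \frac{28}{75} \approx -0.37333$)
$v \left(U{\left(6 \right)} \left(-1\right) + t\right) 21 = - \frac{28 \left(1 \left(-1\right) + 2\right)}{75} \cdot 21 = - \frac{28 \left(-1 + 2\right)}{75} \cdot 21 = \left(- \frac{28}{75}\right) 1 \cdot 21 = \left(- \frac{28}{75}\right) 21 = - \frac{196}{25}$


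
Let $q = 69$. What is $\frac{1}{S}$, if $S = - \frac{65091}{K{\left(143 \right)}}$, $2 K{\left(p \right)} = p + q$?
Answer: $- \frac{106}{65091} \approx -0.0016285$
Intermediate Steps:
$K{\left(p \right)} = \frac{69}{2} + \frac{p}{2}$ ($K{\left(p \right)} = \frac{p + 69}{2} = \frac{69 + p}{2} = \frac{69}{2} + \frac{p}{2}$)
$S = - \frac{65091}{106}$ ($S = - \frac{65091}{\frac{69}{2} + \frac{1}{2} \cdot 143} = - \frac{65091}{\frac{69}{2} + \frac{143}{2}} = - \frac{65091}{106} \approx -614.07$)
$\frac{1}{S} = \frac{1}{- \frac{65091}{106}} = - \frac{106}{65091}$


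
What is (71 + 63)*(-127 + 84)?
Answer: -5762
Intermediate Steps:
(71 + 63)*(-127 + 84) = 134*(-43) = -5762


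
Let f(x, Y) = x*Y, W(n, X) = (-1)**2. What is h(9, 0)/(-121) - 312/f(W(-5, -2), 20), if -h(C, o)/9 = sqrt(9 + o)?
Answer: -9303/605 ≈ -15.377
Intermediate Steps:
W(n, X) = 1
f(x, Y) = Y*x
h(C, o) = -9*sqrt(9 + o)
h(9, 0)/(-121) - 312/f(W(-5, -2), 20) = -9*sqrt(9 + 0)/(-121) - 312/(20*1) = -9*sqrt(9)*(-1/121) - 312/20 = -9*3*(-1/121) - 312*1/20 = -27*(-1/121) - 78/5 = 27/121 - 78/5 = -9303/605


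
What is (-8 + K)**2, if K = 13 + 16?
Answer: 441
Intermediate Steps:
K = 29
(-8 + K)**2 = (-8 + 29)**2 = 21**2 = 441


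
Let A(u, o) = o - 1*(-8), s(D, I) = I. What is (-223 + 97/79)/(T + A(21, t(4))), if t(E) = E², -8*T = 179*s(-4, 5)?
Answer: 140160/55537 ≈ 2.5237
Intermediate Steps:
T = -895/8 (T = -179*5/8 = -⅛*895 = -895/8 ≈ -111.88)
A(u, o) = 8 + o (A(u, o) = o + 8 = 8 + o)
(-223 + 97/79)/(T + A(21, t(4))) = (-223 + 97/79)/(-895/8 + (8 + 4²)) = (-223 + 97*(1/79))/(-895/8 + (8 + 16)) = (-223 + 97/79)/(-895/8 + 24) = -17520/(79*(-703/8)) = -17520/79*(-8/703) = 140160/55537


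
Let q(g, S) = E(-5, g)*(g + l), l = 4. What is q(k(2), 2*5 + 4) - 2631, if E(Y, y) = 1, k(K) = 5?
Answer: -2622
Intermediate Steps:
q(g, S) = 4 + g (q(g, S) = 1*(g + 4) = 1*(4 + g) = 4 + g)
q(k(2), 2*5 + 4) - 2631 = (4 + 5) - 2631 = 9 - 2631 = -2622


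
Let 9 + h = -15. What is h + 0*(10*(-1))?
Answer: -24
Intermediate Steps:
h = -24 (h = -9 - 15 = -24)
h + 0*(10*(-1)) = -24 + 0*(10*(-1)) = -24 + 0*(-10) = -24 + 0 = -24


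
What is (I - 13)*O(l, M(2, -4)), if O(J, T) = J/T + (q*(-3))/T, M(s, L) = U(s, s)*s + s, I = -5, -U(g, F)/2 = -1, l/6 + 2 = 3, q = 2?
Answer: 0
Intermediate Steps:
l = 6 (l = -12 + 6*3 = -12 + 18 = 6)
U(g, F) = 2 (U(g, F) = -2*(-1) = 2)
M(s, L) = 3*s (M(s, L) = 2*s + s = 3*s)
O(J, T) = -6/T + J/T (O(J, T) = J/T + (2*(-3))/T = J/T - 6/T = -6/T + J/T)
(I - 13)*O(l, M(2, -4)) = (-5 - 13)*((-6 + 6)/((3*2))) = -18*0/6 = -3*0 = -18*0 = 0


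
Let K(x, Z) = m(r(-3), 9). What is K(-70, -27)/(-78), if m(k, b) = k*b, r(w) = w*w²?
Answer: 81/26 ≈ 3.1154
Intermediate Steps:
r(w) = w³
m(k, b) = b*k
K(x, Z) = -243 (K(x, Z) = 9*(-3)³ = 9*(-27) = -243)
K(-70, -27)/(-78) = -243/(-78) = -243*(-1/78) = 81/26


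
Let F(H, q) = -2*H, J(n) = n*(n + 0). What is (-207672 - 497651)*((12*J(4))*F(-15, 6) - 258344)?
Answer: 178153304632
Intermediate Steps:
J(n) = n² (J(n) = n*n = n²)
(-207672 - 497651)*((12*J(4))*F(-15, 6) - 258344) = (-207672 - 497651)*((12*4²)*(-2*(-15)) - 258344) = -705323*((12*16)*30 - 258344) = -705323*(192*30 - 258344) = -705323*(5760 - 258344) = -705323*(-252584) = 178153304632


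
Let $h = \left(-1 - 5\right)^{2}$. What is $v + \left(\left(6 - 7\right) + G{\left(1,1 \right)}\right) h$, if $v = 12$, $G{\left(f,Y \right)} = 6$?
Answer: $192$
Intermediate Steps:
$h = 36$ ($h = \left(-6\right)^{2} = 36$)
$v + \left(\left(6 - 7\right) + G{\left(1,1 \right)}\right) h = 12 + \left(\left(6 - 7\right) + 6\right) 36 = 12 + \left(-1 + 6\right) 36 = 12 + 5 \cdot 36 = 12 + 180 = 192$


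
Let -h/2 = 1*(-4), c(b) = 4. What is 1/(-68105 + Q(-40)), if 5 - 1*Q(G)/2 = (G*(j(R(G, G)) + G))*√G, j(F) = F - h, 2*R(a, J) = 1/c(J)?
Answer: I/(5*(-13619*I + 1532*√10)) ≈ -1.3036e-5 + 4.6372e-6*I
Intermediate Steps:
h = 8 (h = -2*(-4) = 8)
R(a, J) = ⅛ (R(a, J) = (1/4)/2 = (1*(¼))/2 = (½)*(¼) = ⅛)
j(F) = -8 + F (j(F) = F - 1*8 = F - 8 = -8 + F)
Q(G) = 10 - 2*G^(3/2)*(-63/8 + G) (Q(G) = 10 - 2*G*((-8 + ⅛) + G)*√G = 10 - 2*G*(-63/8 + G)*√G = 10 - 2*G^(3/2)*(-63/8 + G))
1/(-68105 + Q(-40)) = 1/(-68105 + (10 - 6400*I*√10 + 63*(-40)^(3/2)/4)) = 1/(-68105 + (10 - 6400*I*√10 + 63*(-80*I*√10)/4)) = 1/(-68105 + (10 - 6400*I*√10 - 1260*I*√10)) = 1/(-68105 + (10 - 7660*I*√10)) = 1/(-68095 - 7660*I*√10)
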